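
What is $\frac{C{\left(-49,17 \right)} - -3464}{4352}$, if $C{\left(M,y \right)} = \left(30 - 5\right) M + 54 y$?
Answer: $\frac{3157}{4352} \approx 0.72541$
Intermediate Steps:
$C{\left(M,y \right)} = 25 M + 54 y$ ($C{\left(M,y \right)} = \left(30 - 5\right) M + 54 y = 25 M + 54 y$)
$\frac{C{\left(-49,17 \right)} - -3464}{4352} = \frac{\left(25 \left(-49\right) + 54 \cdot 17\right) - -3464}{4352} = \left(\left(-1225 + 918\right) + 3464\right) \frac{1}{4352} = \left(-307 + 3464\right) \frac{1}{4352} = 3157 \cdot \frac{1}{4352} = \frac{3157}{4352}$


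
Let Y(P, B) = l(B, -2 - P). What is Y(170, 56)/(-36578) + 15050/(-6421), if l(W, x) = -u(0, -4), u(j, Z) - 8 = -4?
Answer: -275236608/117433669 ≈ -2.3438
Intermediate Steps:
u(j, Z) = 4 (u(j, Z) = 8 - 4 = 4)
l(W, x) = -4 (l(W, x) = -1*4 = -4)
Y(P, B) = -4
Y(170, 56)/(-36578) + 15050/(-6421) = -4/(-36578) + 15050/(-6421) = -4*(-1/36578) + 15050*(-1/6421) = 2/18289 - 15050/6421 = -275236608/117433669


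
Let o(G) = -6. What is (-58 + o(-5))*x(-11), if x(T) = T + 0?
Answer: 704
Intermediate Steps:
x(T) = T
(-58 + o(-5))*x(-11) = (-58 - 6)*(-11) = -64*(-11) = 704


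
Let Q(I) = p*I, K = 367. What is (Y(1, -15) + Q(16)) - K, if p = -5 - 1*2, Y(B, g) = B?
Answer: -478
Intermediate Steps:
p = -7 (p = -5 - 2 = -7)
Q(I) = -7*I
(Y(1, -15) + Q(16)) - K = (1 - 7*16) - 1*367 = (1 - 112) - 367 = -111 - 367 = -478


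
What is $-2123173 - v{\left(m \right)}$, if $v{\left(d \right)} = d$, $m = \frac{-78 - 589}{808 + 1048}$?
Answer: $- \frac{135883049}{64} \approx -2.1232 \cdot 10^{6}$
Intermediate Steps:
$m = - \frac{23}{64}$ ($m = - \frac{667}{1856} = \left(-667\right) \frac{1}{1856} = - \frac{23}{64} \approx -0.35938$)
$-2123173 - v{\left(m \right)} = -2123173 - - \frac{23}{64} = -2123173 + \frac{23}{64} = - \frac{135883049}{64}$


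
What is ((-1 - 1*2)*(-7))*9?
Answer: 189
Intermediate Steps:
((-1 - 1*2)*(-7))*9 = ((-1 - 2)*(-7))*9 = -3*(-7)*9 = 21*9 = 189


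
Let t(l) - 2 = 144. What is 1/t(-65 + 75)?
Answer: 1/146 ≈ 0.0068493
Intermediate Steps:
t(l) = 146 (t(l) = 2 + 144 = 146)
1/t(-65 + 75) = 1/146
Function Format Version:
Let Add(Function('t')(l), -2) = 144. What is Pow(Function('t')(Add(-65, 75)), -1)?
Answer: Rational(1, 146) ≈ 0.0068493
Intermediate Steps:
Function('t')(l) = 146 (Function('t')(l) = Add(2, 144) = 146)
Pow(Function('t')(Add(-65, 75)), -1) = Pow(146, -1) = Rational(1, 146)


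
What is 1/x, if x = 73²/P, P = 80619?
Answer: 80619/5329 ≈ 15.128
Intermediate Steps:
x = 5329/80619 (x = 73²/80619 = 5329*(1/80619) = 5329/80619 ≈ 0.066101)
1/x = 1/(5329/80619) = 80619/5329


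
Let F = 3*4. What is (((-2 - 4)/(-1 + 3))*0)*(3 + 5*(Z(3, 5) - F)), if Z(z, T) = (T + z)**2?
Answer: 0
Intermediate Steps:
F = 12
(((-2 - 4)/(-1 + 3))*0)*(3 + 5*(Z(3, 5) - F)) = (((-2 - 4)/(-1 + 3))*0)*(3 + 5*((5 + 3)**2 - 1*12)) = (-6/2*0)*(3 + 5*(8**2 - 12)) = (-6*1/2*0)*(3 + 5*(64 - 12)) = (-3*0)*(3 + 5*52) = 0*(3 + 260) = 0*263 = 0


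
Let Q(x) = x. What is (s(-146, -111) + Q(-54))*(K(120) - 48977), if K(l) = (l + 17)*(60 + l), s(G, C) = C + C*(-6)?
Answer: -12182817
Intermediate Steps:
s(G, C) = -5*C (s(G, C) = C - 6*C = -5*C)
K(l) = (17 + l)*(60 + l)
(s(-146, -111) + Q(-54))*(K(120) - 48977) = (-5*(-111) - 54)*((1020 + 120² + 77*120) - 48977) = (555 - 54)*((1020 + 14400 + 9240) - 48977) = 501*(24660 - 48977) = 501*(-24317) = -12182817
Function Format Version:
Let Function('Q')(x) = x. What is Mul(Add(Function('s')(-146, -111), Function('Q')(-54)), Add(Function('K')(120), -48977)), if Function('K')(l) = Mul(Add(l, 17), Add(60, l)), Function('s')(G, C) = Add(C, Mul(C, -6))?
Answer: -12182817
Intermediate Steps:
Function('s')(G, C) = Mul(-5, C) (Function('s')(G, C) = Add(C, Mul(-6, C)) = Mul(-5, C))
Function('K')(l) = Mul(Add(17, l), Add(60, l))
Mul(Add(Function('s')(-146, -111), Function('Q')(-54)), Add(Function('K')(120), -48977)) = Mul(Add(Mul(-5, -111), -54), Add(Add(1020, Pow(120, 2), Mul(77, 120)), -48977)) = Mul(Add(555, -54), Add(Add(1020, 14400, 9240), -48977)) = Mul(501, Add(24660, -48977)) = Mul(501, -24317) = -12182817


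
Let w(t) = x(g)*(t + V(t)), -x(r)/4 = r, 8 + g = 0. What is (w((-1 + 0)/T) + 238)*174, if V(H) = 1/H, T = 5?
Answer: 62292/5 ≈ 12458.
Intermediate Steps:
g = -8 (g = -8 + 0 = -8)
x(r) = -4*r
w(t) = 32*t + 32/t (w(t) = (-4*(-8))*(t + 1/t) = 32*(t + 1/t) = 32*t + 32/t)
(w((-1 + 0)/T) + 238)*174 = ((32*((-1 + 0)/5) + 32/(((-1 + 0)/5))) + 238)*174 = ((32*(-1*⅕) + 32/((-1*⅕))) + 238)*174 = ((32*(-⅕) + 32/(-⅕)) + 238)*174 = ((-32/5 + 32*(-5)) + 238)*174 = ((-32/5 - 160) + 238)*174 = (-832/5 + 238)*174 = (358/5)*174 = 62292/5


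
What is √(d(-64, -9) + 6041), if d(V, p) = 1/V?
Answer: √386623/8 ≈ 77.724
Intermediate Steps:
√(d(-64, -9) + 6041) = √(1/(-64) + 6041) = √(-1/64 + 6041) = √(386623/64) = √386623/8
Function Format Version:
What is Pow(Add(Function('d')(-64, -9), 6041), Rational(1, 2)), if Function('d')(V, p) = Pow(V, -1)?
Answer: Mul(Rational(1, 8), Pow(386623, Rational(1, 2))) ≈ 77.724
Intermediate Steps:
Pow(Add(Function('d')(-64, -9), 6041), Rational(1, 2)) = Pow(Add(Pow(-64, -1), 6041), Rational(1, 2)) = Pow(Add(Rational(-1, 64), 6041), Rational(1, 2)) = Pow(Rational(386623, 64), Rational(1, 2)) = Mul(Rational(1, 8), Pow(386623, Rational(1, 2)))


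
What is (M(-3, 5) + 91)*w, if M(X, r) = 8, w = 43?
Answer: 4257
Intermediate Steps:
(M(-3, 5) + 91)*w = (8 + 91)*43 = 99*43 = 4257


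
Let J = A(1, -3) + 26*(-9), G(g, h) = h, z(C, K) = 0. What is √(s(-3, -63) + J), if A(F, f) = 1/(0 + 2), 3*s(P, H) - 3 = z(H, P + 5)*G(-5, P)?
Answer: I*√930/2 ≈ 15.248*I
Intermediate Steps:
s(P, H) = 1 (s(P, H) = 1 + (0*P)/3 = 1 + (⅓)*0 = 1 + 0 = 1)
A(F, f) = ½ (A(F, f) = 1/2 = ½)
J = -467/2 (J = ½ + 26*(-9) = ½ - 234 = -467/2 ≈ -233.50)
√(s(-3, -63) + J) = √(1 - 467/2) = √(-465/2) = I*√930/2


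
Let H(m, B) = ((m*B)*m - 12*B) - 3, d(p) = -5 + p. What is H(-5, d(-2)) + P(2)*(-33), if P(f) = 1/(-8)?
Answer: -719/8 ≈ -89.875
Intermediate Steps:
P(f) = -1/8
H(m, B) = -3 - 12*B + B*m**2 (H(m, B) = ((B*m)*m - 12*B) - 3 = (B*m**2 - 12*B) - 3 = (-12*B + B*m**2) - 3 = -3 - 12*B + B*m**2)
H(-5, d(-2)) + P(2)*(-33) = (-3 - 12*(-5 - 2) + (-5 - 2)*(-5)**2) - 1/8*(-33) = (-3 - 12*(-7) - 7*25) + 33/8 = (-3 + 84 - 175) + 33/8 = -94 + 33/8 = -719/8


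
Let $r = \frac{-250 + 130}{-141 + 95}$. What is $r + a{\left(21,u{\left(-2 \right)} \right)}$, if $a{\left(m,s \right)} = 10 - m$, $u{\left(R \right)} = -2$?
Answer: $- \frac{193}{23} \approx -8.3913$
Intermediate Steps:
$r = \frac{60}{23}$ ($r = - \frac{120}{-46} = \left(-120\right) \left(- \frac{1}{46}\right) = \frac{60}{23} \approx 2.6087$)
$r + a{\left(21,u{\left(-2 \right)} \right)} = \frac{60}{23} + \left(10 - 21\right) = \frac{60}{23} - 11 = - \frac{193}{23}$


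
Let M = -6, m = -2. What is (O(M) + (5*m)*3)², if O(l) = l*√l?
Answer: 684 + 360*I*√6 ≈ 684.0 + 881.82*I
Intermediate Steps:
O(l) = l^(3/2)
(O(M) + (5*m)*3)² = ((-6)^(3/2) + (5*(-2))*3)² = (-6*I*√6 - 10*3)² = (-6*I*√6 - 30)² = (-30 - 6*I*√6)²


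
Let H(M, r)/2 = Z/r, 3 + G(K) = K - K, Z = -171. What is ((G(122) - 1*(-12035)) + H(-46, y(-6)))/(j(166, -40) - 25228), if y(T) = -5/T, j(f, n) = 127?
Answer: -58108/125505 ≈ -0.46299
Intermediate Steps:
G(K) = -3 (G(K) = -3 + (K - K) = -3 + 0 = -3)
H(M, r) = -342/r (H(M, r) = 2*(-171/r) = -342/r)
((G(122) - 1*(-12035)) + H(-46, y(-6)))/(j(166, -40) - 25228) = ((-3 - 1*(-12035)) - 342/((-5/(-6))))/(127 - 25228) = ((-3 + 12035) - 342/((-5*(-1/6))))/(-25101) = (12032 - 342/5/6)*(-1/25101) = (12032 - 342*6/5)*(-1/25101) = (12032 - 2052/5)*(-1/25101) = (58108/5)*(-1/25101) = -58108/125505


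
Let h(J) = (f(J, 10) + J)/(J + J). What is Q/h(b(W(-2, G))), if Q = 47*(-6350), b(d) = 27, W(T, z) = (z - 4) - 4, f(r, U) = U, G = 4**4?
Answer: -16116300/37 ≈ -4.3558e+5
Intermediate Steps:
G = 256
W(T, z) = -8 + z (W(T, z) = (-4 + z) - 4 = -8 + z)
Q = -298450
h(J) = (10 + J)/(2*J) (h(J) = (10 + J)/(J + J) = (10 + J)/((2*J)) = (10 + J)*(1/(2*J)) = (10 + J)/(2*J))
Q/h(b(W(-2, G))) = -298450*54/(10 + 27) = -298450/((1/2)*(1/27)*37) = -298450/37/54 = -298450*54/37 = -16116300/37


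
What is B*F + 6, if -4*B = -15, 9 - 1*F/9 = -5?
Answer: 957/2 ≈ 478.50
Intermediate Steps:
F = 126 (F = 81 - 9*(-5) = 81 + 45 = 126)
B = 15/4 (B = -1/4*(-15) = 15/4 ≈ 3.7500)
B*F + 6 = (15/4)*126 + 6 = 945/2 + 6 = 957/2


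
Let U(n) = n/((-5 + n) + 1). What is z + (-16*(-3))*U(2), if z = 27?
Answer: -21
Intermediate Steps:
U(n) = n/(-4 + n)
z + (-16*(-3))*U(2) = 27 + (-16*(-3))*(2/(-4 + 2)) = 27 + 48*(2/(-2)) = 27 + 48*(2*(-½)) = 27 + 48*(-1) = 27 - 48 = -21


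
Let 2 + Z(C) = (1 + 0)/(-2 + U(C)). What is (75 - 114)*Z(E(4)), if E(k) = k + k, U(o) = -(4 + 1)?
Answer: 585/7 ≈ 83.571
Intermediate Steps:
U(o) = -5 (U(o) = -1*5 = -5)
E(k) = 2*k
Z(C) = -15/7 (Z(C) = -2 + (1 + 0)/(-2 - 5) = -2 + 1/(-7) = -2 + 1*(-⅐) = -2 - ⅐ = -15/7)
(75 - 114)*Z(E(4)) = (75 - 114)*(-15/7) = -39*(-15/7) = 585/7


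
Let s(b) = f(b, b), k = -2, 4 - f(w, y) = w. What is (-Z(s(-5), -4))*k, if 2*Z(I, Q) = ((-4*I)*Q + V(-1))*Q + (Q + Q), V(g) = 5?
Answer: -604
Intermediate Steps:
f(w, y) = 4 - w
s(b) = 4 - b
Z(I, Q) = Q + Q*(5 - 4*I*Q)/2 (Z(I, Q) = (((-4*I)*Q + 5)*Q + (Q + Q))/2 = ((-4*I*Q + 5)*Q + 2*Q)/2 = ((5 - 4*I*Q)*Q + 2*Q)/2 = (Q*(5 - 4*I*Q) + 2*Q)/2 = (2*Q + Q*(5 - 4*I*Q))/2 = Q + Q*(5 - 4*I*Q)/2)
(-Z(s(-5), -4))*k = -(-4)*(7 - 4*(4 - 1*(-5))*(-4))/2*(-2) = -(-4)*(7 - 4*(4 + 5)*(-4))/2*(-2) = -(-4)*(7 - 4*9*(-4))/2*(-2) = -(-4)*(7 + 144)/2*(-2) = -(-4)*151/2*(-2) = -1*(-302)*(-2) = 302*(-2) = -604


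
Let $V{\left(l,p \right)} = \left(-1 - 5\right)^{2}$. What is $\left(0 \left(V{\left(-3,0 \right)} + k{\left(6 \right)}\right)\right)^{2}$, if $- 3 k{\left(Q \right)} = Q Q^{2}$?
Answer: $0$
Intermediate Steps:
$k{\left(Q \right)} = - \frac{Q^{3}}{3}$ ($k{\left(Q \right)} = - \frac{Q Q^{2}}{3} = - \frac{Q^{3}}{3}$)
$V{\left(l,p \right)} = 36$ ($V{\left(l,p \right)} = \left(-6\right)^{2} = 36$)
$\left(0 \left(V{\left(-3,0 \right)} + k{\left(6 \right)}\right)\right)^{2} = \left(0 \left(36 - \frac{6^{3}}{3}\right)\right)^{2} = \left(0 \left(36 - 72\right)\right)^{2} = \left(0 \left(-36\right)\right)^{2} = 0^{2} = 0$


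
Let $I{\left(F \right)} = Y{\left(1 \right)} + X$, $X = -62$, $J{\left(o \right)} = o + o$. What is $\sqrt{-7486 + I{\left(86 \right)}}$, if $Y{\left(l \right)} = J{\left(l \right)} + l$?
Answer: $i \sqrt{7545} \approx 86.862 i$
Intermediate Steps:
$J{\left(o \right)} = 2 o$
$Y{\left(l \right)} = 3 l$ ($Y{\left(l \right)} = 2 l + l = 3 l$)
$I{\left(F \right)} = -59$ ($I{\left(F \right)} = 3 \cdot 1 - 62 = 3 - 62 = -59$)
$\sqrt{-7486 + I{\left(86 \right)}} = \sqrt{-7486 - 59} = \sqrt{-7545} = i \sqrt{7545}$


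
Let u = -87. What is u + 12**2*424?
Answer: 60969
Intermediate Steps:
u + 12**2*424 = -87 + 12**2*424 = -87 + 144*424 = -87 + 61056 = 60969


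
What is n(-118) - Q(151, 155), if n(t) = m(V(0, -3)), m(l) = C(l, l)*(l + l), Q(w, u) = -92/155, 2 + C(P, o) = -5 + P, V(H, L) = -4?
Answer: 13732/155 ≈ 88.594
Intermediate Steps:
C(P, o) = -7 + P (C(P, o) = -2 + (-5 + P) = -7 + P)
Q(w, u) = -92/155 (Q(w, u) = -92*1/155 = -92/155)
m(l) = 2*l*(-7 + l) (m(l) = (-7 + l)*(l + l) = (-7 + l)*(2*l) = 2*l*(-7 + l))
n(t) = 88 (n(t) = 2*(-4)*(-7 - 4) = 2*(-4)*(-11) = 88)
n(-118) - Q(151, 155) = 88 - 1*(-92/155) = 88 + 92/155 = 13732/155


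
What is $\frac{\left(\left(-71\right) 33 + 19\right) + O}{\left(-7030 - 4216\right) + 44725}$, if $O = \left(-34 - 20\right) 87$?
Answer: $- \frac{7022}{33479} \approx -0.20974$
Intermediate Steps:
$O = -4698$ ($O = \left(-54\right) 87 = -4698$)
$\frac{\left(\left(-71\right) 33 + 19\right) + O}{\left(-7030 - 4216\right) + 44725} = \frac{\left(\left(-71\right) 33 + 19\right) - 4698}{\left(-7030 - 4216\right) + 44725} = \frac{\left(-2343 + 19\right) - 4698}{\left(-7030 - 4216\right) + 44725} = \frac{-2324 - 4698}{-11246 + 44725} = - \frac{7022}{33479}$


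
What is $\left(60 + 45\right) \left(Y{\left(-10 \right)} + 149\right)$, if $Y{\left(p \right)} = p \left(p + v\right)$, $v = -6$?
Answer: $32445$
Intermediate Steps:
$Y{\left(p \right)} = p \left(-6 + p\right)$ ($Y{\left(p \right)} = p \left(p - 6\right) = p \left(-6 + p\right)$)
$\left(60 + 45\right) \left(Y{\left(-10 \right)} + 149\right) = \left(60 + 45\right) \left(- 10 \left(-6 - 10\right) + 149\right) = 105 \left(\left(-10\right) \left(-16\right) + 149\right) = 105 \left(160 + 149\right) = 105 \cdot 309 = 32445$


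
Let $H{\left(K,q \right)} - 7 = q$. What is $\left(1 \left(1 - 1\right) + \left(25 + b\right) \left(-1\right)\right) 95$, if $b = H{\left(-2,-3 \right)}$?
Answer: $-2755$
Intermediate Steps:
$H{\left(K,q \right)} = 7 + q$
$b = 4$ ($b = 7 - 3 = 4$)
$\left(1 \left(1 - 1\right) + \left(25 + b\right) \left(-1\right)\right) 95 = \left(1 \left(1 - 1\right) + \left(25 + 4\right) \left(-1\right)\right) 95 = \left(1 \cdot 0 + 29 \left(-1\right)\right) 95 = \left(0 - 29\right) 95 = \left(-29\right) 95 = -2755$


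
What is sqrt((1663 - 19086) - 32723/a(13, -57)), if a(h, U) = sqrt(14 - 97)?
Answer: sqrt(-120027047 + 2716009*I*sqrt(83))/83 ≈ 13.535 + 132.69*I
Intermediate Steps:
a(h, U) = I*sqrt(83) (a(h, U) = sqrt(-83) = I*sqrt(83))
sqrt((1663 - 19086) - 32723/a(13, -57)) = sqrt((1663 - 19086) - 32723*(-I*sqrt(83)/83)) = sqrt(-17423 - (-32723)*I*sqrt(83)/83) = sqrt(-17423 + 32723*I*sqrt(83)/83)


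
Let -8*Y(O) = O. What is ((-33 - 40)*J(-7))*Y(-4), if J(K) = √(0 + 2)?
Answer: -73*√2/2 ≈ -51.619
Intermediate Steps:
J(K) = √2
Y(O) = -O/8
((-33 - 40)*J(-7))*Y(-4) = ((-33 - 40)*√2)*(-⅛*(-4)) = -73*√2*(½) = -73*√2/2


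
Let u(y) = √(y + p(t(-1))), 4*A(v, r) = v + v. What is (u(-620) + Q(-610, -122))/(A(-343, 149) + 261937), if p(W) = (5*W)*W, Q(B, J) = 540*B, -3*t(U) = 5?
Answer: -658800/523531 + 2*I*√5455/1570593 ≈ -1.2584 + 9.4051e-5*I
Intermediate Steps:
t(U) = -5/3 (t(U) = -⅓*5 = -5/3)
p(W) = 5*W²
A(v, r) = v/2 (A(v, r) = (v + v)/4 = (2*v)/4 = v/2)
u(y) = √(125/9 + y) (u(y) = √(y + 5*(-5/3)²) = √(y + 5*(25/9)) = √(y + 125/9) = √(125/9 + y))
(u(-620) + Q(-610, -122))/(A(-343, 149) + 261937) = (√(125 + 9*(-620))/3 + 540*(-610))/((½)*(-343) + 261937) = (√(125 - 5580)/3 - 329400)/(-343/2 + 261937) = (√(-5455)/3 - 329400)/(523531/2) = ((I*√5455)/3 - 329400)*(2/523531) = (I*√5455/3 - 329400)*(2/523531) = (-329400 + I*√5455/3)*(2/523531) = -658800/523531 + 2*I*√5455/1570593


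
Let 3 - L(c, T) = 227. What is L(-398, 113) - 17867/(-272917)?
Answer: -61115541/272917 ≈ -223.93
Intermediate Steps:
L(c, T) = -224 (L(c, T) = 3 - 1*227 = 3 - 227 = -224)
L(-398, 113) - 17867/(-272917) = -224 - 17867/(-272917) = -224 - 17867*(-1)/272917 = -224 - 1*(-17867/272917) = -224 + 17867/272917 = -61115541/272917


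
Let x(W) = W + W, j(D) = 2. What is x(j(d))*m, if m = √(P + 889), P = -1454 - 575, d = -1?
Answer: 8*I*√285 ≈ 135.06*I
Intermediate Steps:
x(W) = 2*W
P = -2029
m = 2*I*√285 (m = √(-2029 + 889) = √(-1140) = 2*I*√285 ≈ 33.764*I)
x(j(d))*m = (2*2)*(2*I*√285) = 4*(2*I*√285) = 8*I*√285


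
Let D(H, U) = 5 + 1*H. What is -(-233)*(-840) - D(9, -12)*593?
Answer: -204022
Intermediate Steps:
D(H, U) = 5 + H
-(-233)*(-840) - D(9, -12)*593 = -(-233)*(-840) - (5 + 9)*593 = -1*195720 - 14*593 = -195720 - 1*8302 = -195720 - 8302 = -204022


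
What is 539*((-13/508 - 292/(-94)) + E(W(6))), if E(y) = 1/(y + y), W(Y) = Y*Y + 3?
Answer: 1552676279/931164 ≈ 1667.5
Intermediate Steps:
W(Y) = 3 + Y**2 (W(Y) = Y**2 + 3 = 3 + Y**2)
E(y) = 1/(2*y)
539*((-13/508 - 292/(-94)) + E(W(6))) = 539*((-13/508 - 292/(-94)) + 1/(2*(3 + 6**2))) = 539*((-13*1/508 - 292*(-1/94)) + 1/(2*(3 + 36))) = 539*((-13/508 + 146/47) + (1/2)/39) = 539*(73557/23876 + (1/2)*(1/39)) = 539*(73557/23876 + 1/78) = 539*(2880661/931164) = 1552676279/931164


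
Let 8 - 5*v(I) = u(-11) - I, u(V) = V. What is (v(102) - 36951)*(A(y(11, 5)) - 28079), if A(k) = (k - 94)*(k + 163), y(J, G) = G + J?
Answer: 7762197994/5 ≈ 1.5524e+9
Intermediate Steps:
A(k) = (-94 + k)*(163 + k)
v(I) = 19/5 + I/5 (v(I) = 8/5 - (-11 - I)/5 = 8/5 + (11/5 + I/5) = 19/5 + I/5)
(v(102) - 36951)*(A(y(11, 5)) - 28079) = ((19/5 + (⅕)*102) - 36951)*((-15322 + (5 + 11)² + 69*(5 + 11)) - 28079) = ((19/5 + 102/5) - 36951)*((-15322 + 16² + 69*16) - 28079) = (121/5 - 36951)*((-15322 + 256 + 1104) - 28079) = -184634*(-13962 - 28079)/5 = -184634/5*(-42041) = 7762197994/5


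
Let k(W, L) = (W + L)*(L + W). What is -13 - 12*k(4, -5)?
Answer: -25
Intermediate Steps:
k(W, L) = (L + W)² (k(W, L) = (L + W)*(L + W) = (L + W)²)
-13 - 12*k(4, -5) = -13 - 12*(-5 + 4)² = -13 - 12*(-1)² = -13 - 12*1 = -13 - 12 = -25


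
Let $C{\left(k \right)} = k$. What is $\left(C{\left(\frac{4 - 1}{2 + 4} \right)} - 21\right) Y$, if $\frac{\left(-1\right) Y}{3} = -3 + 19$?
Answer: $984$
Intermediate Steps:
$Y = -48$ ($Y = - 3 \left(-3 + 19\right) = \left(-3\right) 16 = -48$)
$\left(C{\left(\frac{4 - 1}{2 + 4} \right)} - 21\right) Y = \left(\frac{4 - 1}{2 + 4} - 21\right) \left(-48\right) = \left(\frac{3}{6} - 21\right) \left(-48\right) = \left(3 \cdot \frac{1}{6} - 21\right) \left(-48\right) = \left(\frac{1}{2} - 21\right) \left(-48\right) = \left(- \frac{41}{2}\right) \left(-48\right) = 984$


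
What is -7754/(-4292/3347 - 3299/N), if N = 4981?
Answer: 129270089878/32420205 ≈ 3987.3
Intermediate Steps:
-7754/(-4292/3347 - 3299/N) = -7754/(-4292/3347 - 3299/4981) = -7754/(-32420205/16671407) = -7754*(-16671407/32420205) = 129270089878/32420205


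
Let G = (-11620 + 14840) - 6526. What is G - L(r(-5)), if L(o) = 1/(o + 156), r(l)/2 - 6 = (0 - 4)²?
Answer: -661201/200 ≈ -3306.0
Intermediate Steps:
r(l) = 44 (r(l) = 12 + 2*(0 - 4)² = 12 + 2*(-4)² = 12 + 2*16 = 12 + 32 = 44)
G = -3306 (G = 3220 - 6526 = -3306)
L(o) = 1/(156 + o)
G - L(r(-5)) = -3306 - 1/(156 + 44) = -3306 - 1/200 = -661201/200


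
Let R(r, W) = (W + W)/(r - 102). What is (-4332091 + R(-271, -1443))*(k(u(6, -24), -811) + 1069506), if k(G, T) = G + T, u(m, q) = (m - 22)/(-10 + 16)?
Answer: -5180594206505389/1119 ≈ -4.6297e+12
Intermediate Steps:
u(m, q) = -11/3 + m/6 (u(m, q) = (-22 + m)/6 = (-22 + m)*(⅙) = -11/3 + m/6)
R(r, W) = 2*W/(-102 + r) (R(r, W) = (2*W)/(-102 + r) = 2*W/(-102 + r))
(-4332091 + R(-271, -1443))*(k(u(6, -24), -811) + 1069506) = (-4332091 + 2*(-1443)/(-102 - 271))*(((-11/3 + (⅙)*6) - 811) + 1069506) = (-4332091 + 2*(-1443)/(-373))*(((-11/3 + 1) - 811) + 1069506) = (-4332091 + 2*(-1443)*(-1/373))*((-8/3 - 811) + 1069506) = (-4332091 + 2886/373)*(-2441/3 + 1069506) = -1615867057/373*3206077/3 = -5180594206505389/1119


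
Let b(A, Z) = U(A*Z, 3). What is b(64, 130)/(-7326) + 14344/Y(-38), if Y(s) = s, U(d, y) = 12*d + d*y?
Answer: -9152212/23199 ≈ -394.51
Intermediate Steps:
b(A, Z) = 15*A*Z (b(A, Z) = (A*Z)*(12 + 3) = (A*Z)*15 = 15*A*Z)
b(64, 130)/(-7326) + 14344/Y(-38) = (15*64*130)/(-7326) + 14344/(-38) = 124800*(-1/7326) + 14344*(-1/38) = -20800/1221 - 7172/19 = -9152212/23199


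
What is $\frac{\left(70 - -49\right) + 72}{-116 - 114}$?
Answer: $- \frac{191}{230} \approx -0.83043$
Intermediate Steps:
$\frac{\left(70 - -49\right) + 72}{-116 - 114} = \frac{\left(70 + 49\right) + 72}{-230} = \left(119 + 72\right) \left(- \frac{1}{230}\right) = 191 \left(- \frac{1}{230}\right) = - \frac{191}{230}$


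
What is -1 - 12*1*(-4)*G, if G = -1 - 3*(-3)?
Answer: 383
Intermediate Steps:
G = 8 (G = -1 + 9 = 8)
-1 - 12*1*(-4)*G = -1 - 12*1*(-4)*8 = -1 - (-48)*8 = -1 - 12*(-32) = -1 + 384 = 383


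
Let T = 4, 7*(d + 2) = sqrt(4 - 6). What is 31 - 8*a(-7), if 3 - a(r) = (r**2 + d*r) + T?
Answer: 543 - 8*I*sqrt(2) ≈ 543.0 - 11.314*I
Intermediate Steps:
d = -2 + I*sqrt(2)/7 (d = -2 + sqrt(4 - 6)/7 = -2 + sqrt(-2)/7 = -2 + (I*sqrt(2))/7 = -2 + I*sqrt(2)/7 ≈ -2.0 + 0.20203*I)
a(r) = -1 - r**2 - r*(-2 + I*sqrt(2)/7) (a(r) = 3 - ((r**2 + (-2 + I*sqrt(2)/7)*r) + 4) = 3 - ((r**2 + r*(-2 + I*sqrt(2)/7)) + 4) = 3 - (4 + r**2 + r*(-2 + I*sqrt(2)/7)) = 3 + (-4 - r**2 - r*(-2 + I*sqrt(2)/7)) = -1 - r**2 - r*(-2 + I*sqrt(2)/7))
31 - 8*a(-7) = 31 - 8*(-1 - 1*(-7)**2 + (1/7)*(-7)*(14 - I*sqrt(2))) = 31 - 8*(-1 - 1*49 + (-14 + I*sqrt(2))) = 31 - 8*(-1 - 49 + (-14 + I*sqrt(2))) = 31 - 8*(-64 + I*sqrt(2)) = 31 + (512 - 8*I*sqrt(2)) = 543 - 8*I*sqrt(2)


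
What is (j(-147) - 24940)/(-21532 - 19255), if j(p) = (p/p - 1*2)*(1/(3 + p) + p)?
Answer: 3570191/5873328 ≈ 0.60787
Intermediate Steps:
j(p) = -p - 1/(3 + p) (j(p) = (1 - 2)*(p + 1/(3 + p)) = -(p + 1/(3 + p)) = -p - 1/(3 + p))
(j(-147) - 24940)/(-21532 - 19255) = ((-1 - 1*(-147)² - 3*(-147))/(3 - 147) - 24940)/(-21532 - 19255) = ((-1 - 1*21609 + 441)/(-144) - 24940)/(-40787) = (-(-1 - 21609 + 441)/144 - 24940)*(-1/40787) = (-1/144*(-21169) - 24940)*(-1/40787) = (21169/144 - 24940)*(-1/40787) = -3570191/144*(-1/40787) = 3570191/5873328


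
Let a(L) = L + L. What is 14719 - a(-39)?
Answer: 14797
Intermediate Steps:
a(L) = 2*L
14719 - a(-39) = 14719 - 2*(-39) = 14719 - 1*(-78) = 14719 + 78 = 14797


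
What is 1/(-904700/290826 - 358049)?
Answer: -145413/52065431587 ≈ -2.7929e-6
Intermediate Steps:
1/(-904700/290826 - 358049) = 1/(-904700*1/290826 - 358049) = 1/(-452350/145413 - 358049) = 1/(-52065431587/145413) = -145413/52065431587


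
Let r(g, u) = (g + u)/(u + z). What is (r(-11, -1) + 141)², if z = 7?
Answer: 19321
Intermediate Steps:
r(g, u) = (g + u)/(7 + u) (r(g, u) = (g + u)/(u + 7) = (g + u)/(7 + u))
(r(-11, -1) + 141)² = ((-11 - 1)/(7 - 1) + 141)² = (-12/6 + 141)² = ((⅙)*(-12) + 141)² = (-2 + 141)² = 139² = 19321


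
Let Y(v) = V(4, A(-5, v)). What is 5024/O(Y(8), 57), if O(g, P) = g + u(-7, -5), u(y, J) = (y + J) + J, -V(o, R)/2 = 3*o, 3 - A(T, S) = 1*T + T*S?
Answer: -5024/41 ≈ -122.54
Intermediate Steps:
A(T, S) = 3 - T - S*T (A(T, S) = 3 - (1*T + T*S) = 3 - (T + S*T) = 3 + (-T - S*T) = 3 - T - S*T)
V(o, R) = -6*o
Y(v) = -24 (Y(v) = -6*4 = -24)
u(y, J) = y + 2*J (u(y, J) = (J + y) + J = y + 2*J)
O(g, P) = -17 + g (O(g, P) = g + (-7 + 2*(-5)) = g + (-7 - 10) = g - 17 = -17 + g)
5024/O(Y(8), 57) = 5024/(-17 - 24) = 5024/(-41) = 5024*(-1/41) = -5024/41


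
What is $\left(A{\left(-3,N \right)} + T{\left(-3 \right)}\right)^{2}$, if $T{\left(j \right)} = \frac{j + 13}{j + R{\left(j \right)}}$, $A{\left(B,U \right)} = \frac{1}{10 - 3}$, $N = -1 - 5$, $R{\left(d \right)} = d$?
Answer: $\frac{1024}{441} \approx 2.322$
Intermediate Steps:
$N = -6$ ($N = -1 - 5 = -6$)
$A{\left(B,U \right)} = \frac{1}{7}$
$T{\left(j \right)} = \frac{13 + j}{2 j}$ ($T{\left(j \right)} = \frac{j + 13}{j + j} = \frac{13 + j}{2 j}$)
$\left(A{\left(-3,N \right)} + T{\left(-3 \right)}\right)^{2} = \left(\frac{1}{7} + \frac{13 - 3}{2 \left(-3\right)}\right)^{2} = \left(\frac{1}{7} + \frac{1}{2} \left(- \frac{1}{3}\right) 10\right)^{2} = \left(\frac{1}{7} - \frac{5}{3}\right)^{2} = \left(- \frac{32}{21}\right)^{2} = \frac{1024}{441}$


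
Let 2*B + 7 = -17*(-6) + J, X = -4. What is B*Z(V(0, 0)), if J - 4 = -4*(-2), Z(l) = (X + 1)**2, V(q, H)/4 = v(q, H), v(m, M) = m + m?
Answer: 963/2 ≈ 481.50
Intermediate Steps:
v(m, M) = 2*m
V(q, H) = 8*q (V(q, H) = 4*(2*q) = 8*q)
Z(l) = 9 (Z(l) = (-4 + 1)**2 = (-3)**2 = 9)
J = 12 (J = 4 - 4*(-2) = 4 + 8 = 12)
B = 107/2 (B = -7/2 + (-17*(-6) + 12)/2 = -7/2 + (102 + 12)/2 = -7/2 + (1/2)*114 = -7/2 + 57 = 107/2 ≈ 53.500)
B*Z(V(0, 0)) = (107/2)*9 = 963/2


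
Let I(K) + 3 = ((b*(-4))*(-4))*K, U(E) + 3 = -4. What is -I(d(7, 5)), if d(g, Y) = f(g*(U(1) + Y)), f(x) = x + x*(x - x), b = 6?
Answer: 1347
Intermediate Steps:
U(E) = -7 (U(E) = -3 - 4 = -7)
f(x) = x (f(x) = x + x*0 = x + 0 = x)
d(g, Y) = g*(-7 + Y)
I(K) = -3 + 96*K (I(K) = -3 + ((6*(-4))*(-4))*K = -3 + (-24*(-4))*K = -3 + 96*K)
-I(d(7, 5)) = -(-3 + 96*(7*(-7 + 5))) = -(-3 + 96*(7*(-2))) = -(-3 + 96*(-14)) = -(-3 - 1344) = -1*(-1347) = 1347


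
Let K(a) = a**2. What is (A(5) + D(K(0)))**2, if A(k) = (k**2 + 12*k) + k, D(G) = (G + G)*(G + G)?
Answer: 8100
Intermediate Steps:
D(G) = 4*G**2 (D(G) = (2*G)*(2*G) = 4*G**2)
A(k) = k**2 + 13*k
(A(5) + D(K(0)))**2 = (5*(13 + 5) + 4*(0**2)**2)**2 = (5*18 + 4*0**2)**2 = (90 + 4*0)**2 = (90 + 0)**2 = 90**2 = 8100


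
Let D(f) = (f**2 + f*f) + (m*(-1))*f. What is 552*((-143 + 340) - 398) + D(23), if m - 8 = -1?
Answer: -110055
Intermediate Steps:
m = 7 (m = 8 - 1 = 7)
D(f) = -7*f + 2*f**2 (D(f) = (f**2 + f*f) + (7*(-1))*f = (f**2 + f**2) - 7*f = 2*f**2 - 7*f = -7*f + 2*f**2)
552*((-143 + 340) - 398) + D(23) = 552*((-143 + 340) - 398) + 23*(-7 + 2*23) = 552*(197 - 398) + 23*(-7 + 46) = 552*(-201) + 23*39 = -110952 + 897 = -110055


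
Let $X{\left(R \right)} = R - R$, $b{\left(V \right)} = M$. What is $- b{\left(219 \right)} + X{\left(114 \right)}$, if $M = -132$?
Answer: $132$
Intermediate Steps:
$b{\left(V \right)} = -132$
$X{\left(R \right)} = 0$
$- b{\left(219 \right)} + X{\left(114 \right)} = \left(-1\right) \left(-132\right) + 0 = 132 + 0 = 132$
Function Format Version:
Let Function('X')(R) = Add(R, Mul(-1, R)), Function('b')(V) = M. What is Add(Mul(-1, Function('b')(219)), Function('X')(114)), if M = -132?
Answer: 132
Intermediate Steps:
Function('b')(V) = -132
Function('X')(R) = 0
Add(Mul(-1, Function('b')(219)), Function('X')(114)) = Add(Mul(-1, -132), 0) = Add(132, 0) = 132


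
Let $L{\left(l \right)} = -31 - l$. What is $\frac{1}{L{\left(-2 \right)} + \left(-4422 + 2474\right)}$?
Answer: $- \frac{1}{1977} \approx -0.00050582$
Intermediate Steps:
$\frac{1}{L{\left(-2 \right)} + \left(-4422 + 2474\right)} = \frac{1}{\left(-31 - -2\right) + \left(-4422 + 2474\right)} = \frac{1}{\left(-31 + 2\right) - 1948} = \frac{1}{-29 - 1948} = \frac{1}{-1977} = - \frac{1}{1977}$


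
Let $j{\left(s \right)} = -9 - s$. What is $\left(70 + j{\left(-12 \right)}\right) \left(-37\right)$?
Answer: $-2701$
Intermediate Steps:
$\left(70 + j{\left(-12 \right)}\right) \left(-37\right) = \left(70 - -3\right) \left(-37\right) = \left(70 + \left(-9 + 12\right)\right) \left(-37\right) = \left(70 + 3\right) \left(-37\right) = 73 \left(-37\right) = -2701$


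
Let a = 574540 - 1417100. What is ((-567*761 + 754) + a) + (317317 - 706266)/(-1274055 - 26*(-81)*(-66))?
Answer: -1799227557994/1413051 ≈ -1.2733e+6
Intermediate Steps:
a = -842560
((-567*761 + 754) + a) + (317317 - 706266)/(-1274055 - 26*(-81)*(-66)) = ((-567*761 + 754) - 842560) + (317317 - 706266)/(-1274055 - 26*(-81)*(-66)) = ((-431487 + 754) - 842560) - 388949/(-1274055 + 2106*(-66)) = (-430733 - 842560) - 388949/(-1274055 - 138996) = -1273293 - 388949/(-1413051) = -1273293 - 388949*(-1/1413051) = -1273293 + 388949/1413051 = -1799227557994/1413051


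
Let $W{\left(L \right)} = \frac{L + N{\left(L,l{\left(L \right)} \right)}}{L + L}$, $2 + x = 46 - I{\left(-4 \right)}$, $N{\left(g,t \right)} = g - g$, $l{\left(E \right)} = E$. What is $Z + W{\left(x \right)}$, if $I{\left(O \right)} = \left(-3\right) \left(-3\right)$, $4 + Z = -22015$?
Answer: $- \frac{44037}{2} \approx -22019.0$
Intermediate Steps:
$Z = -22019$ ($Z = -4 - 22015 = -22019$)
$I{\left(O \right)} = 9$
$N{\left(g,t \right)} = 0$
$x = 35$ ($x = -2 + \left(46 - 9\right) = -2 + 37 = 35$)
$W{\left(L \right)} = \frac{1}{2}$ ($W{\left(L \right)} = \frac{L + 0}{L + L} = \frac{L}{2 L} = L \frac{1}{2 L} = \frac{1}{2}$)
$Z + W{\left(x \right)} = -22019 + \frac{1}{2} = - \frac{44037}{2}$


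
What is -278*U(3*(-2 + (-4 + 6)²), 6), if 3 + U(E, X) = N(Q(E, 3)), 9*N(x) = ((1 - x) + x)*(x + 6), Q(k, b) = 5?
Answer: 4448/9 ≈ 494.22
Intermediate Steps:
N(x) = ⅔ + x/9 (N(x) = (((1 - x) + x)*(x + 6))/9 = (1*(6 + x))/9 = (6 + x)/9 = ⅔ + x/9)
U(E, X) = -16/9 (U(E, X) = -3 + (⅔ + (⅑)*5) = -3 + (⅔ + 5/9) = -3 + 11/9 = -16/9)
-278*U(3*(-2 + (-4 + 6)²), 6) = -278*(-16/9) = 4448/9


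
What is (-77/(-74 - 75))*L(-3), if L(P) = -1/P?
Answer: 77/447 ≈ 0.17226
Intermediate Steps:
(-77/(-74 - 75))*L(-3) = (-77/(-74 - 75))*(-1/(-3)) = (-77/(-149))*(-1*(-⅓)) = -1/149*(-77)*(⅓) = (77/149)*(⅓) = 77/447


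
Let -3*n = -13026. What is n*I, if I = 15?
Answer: 65130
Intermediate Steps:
n = 4342 (n = -⅓*(-13026) = 4342)
n*I = 4342*15 = 65130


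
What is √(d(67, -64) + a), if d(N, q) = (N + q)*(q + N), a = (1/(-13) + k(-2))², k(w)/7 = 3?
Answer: √75505/13 ≈ 21.137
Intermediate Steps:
k(w) = 21 (k(w) = 7*3 = 21)
a = 73984/169 (a = (1/(-13) + 21)² = (-1/13 + 21)² = (272/13)² = 73984/169 ≈ 437.78)
d(N, q) = (N + q)² (d(N, q) = (N + q)*(N + q) = (N + q)²)
√(d(67, -64) + a) = √((67 - 64)² + 73984/169) = √(3² + 73984/169) = √(9 + 73984/169) = √(75505/169) = √75505/13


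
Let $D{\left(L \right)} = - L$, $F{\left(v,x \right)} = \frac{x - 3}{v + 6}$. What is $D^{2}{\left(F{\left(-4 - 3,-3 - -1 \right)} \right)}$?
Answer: $25$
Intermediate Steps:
$F{\left(v,x \right)} = \frac{-3 + x}{6 + v}$
$D^{2}{\left(F{\left(-4 - 3,-3 - -1 \right)} \right)} = \left(- \frac{-3 - 2}{6 - 7}\right)^{2} = \left(- \frac{-3 + \left(-3 + 1\right)}{6 - 7}\right)^{2} = \left(- \frac{-3 - 2}{-1}\right)^{2} = \left(- \left(-1\right) \left(-5\right)\right)^{2} = \left(\left(-1\right) 5\right)^{2} = \left(-5\right)^{2} = 25$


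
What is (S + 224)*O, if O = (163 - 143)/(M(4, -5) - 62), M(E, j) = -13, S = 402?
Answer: -2504/15 ≈ -166.93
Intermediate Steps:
O = -4/15 (O = (163 - 143)/(-13 - 62) = 20/(-75) = 20*(-1/75) = -4/15 ≈ -0.26667)
(S + 224)*O = (402 + 224)*(-4/15) = 626*(-4/15) = -2504/15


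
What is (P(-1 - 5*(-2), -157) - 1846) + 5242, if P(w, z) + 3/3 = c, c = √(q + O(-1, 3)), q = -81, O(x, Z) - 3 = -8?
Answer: 3395 + I*√86 ≈ 3395.0 + 9.2736*I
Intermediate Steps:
O(x, Z) = -5 (O(x, Z) = 3 - 8 = -5)
c = I*√86 (c = √(-81 - 5) = √(-86) = I*√86 ≈ 9.2736*I)
P(w, z) = -1 + I*√86
(P(-1 - 5*(-2), -157) - 1846) + 5242 = ((-1 + I*√86) - 1846) + 5242 = (-1847 + I*√86) + 5242 = 3395 + I*√86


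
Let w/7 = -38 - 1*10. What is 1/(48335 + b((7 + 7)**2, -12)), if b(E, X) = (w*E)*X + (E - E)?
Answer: 1/838607 ≈ 1.1925e-6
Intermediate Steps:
w = -336 (w = 7*(-38 - 1*10) = 7*(-38 - 10) = 7*(-48) = -336)
b(E, X) = -336*E*X (b(E, X) = (-336*E)*X + (E - E) = -336*E*X + 0 = -336*E*X)
1/(48335 + b((7 + 7)**2, -12)) = 1/(48335 - 336*(7 + 7)**2*(-12)) = 1/(48335 - 336*14**2*(-12)) = 1/(48335 - 336*196*(-12)) = 1/(48335 + 790272) = 1/838607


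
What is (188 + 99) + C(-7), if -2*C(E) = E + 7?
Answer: 287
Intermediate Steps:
C(E) = -7/2 - E/2 (C(E) = -(E + 7)/2 = -(7 + E)/2 = -7/2 - E/2)
(188 + 99) + C(-7) = (188 + 99) + (-7/2 - 1/2*(-7)) = 287 + (-7/2 + 7/2) = 287 + 0 = 287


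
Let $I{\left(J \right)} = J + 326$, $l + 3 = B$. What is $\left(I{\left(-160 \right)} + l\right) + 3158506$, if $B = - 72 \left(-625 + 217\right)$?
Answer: $3188045$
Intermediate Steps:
$B = 29376$ ($B = \left(-72\right) \left(-408\right) = 29376$)
$l = 29373$ ($l = -3 + 29376 = 29373$)
$I{\left(J \right)} = 326 + J$
$\left(I{\left(-160 \right)} + l\right) + 3158506 = \left(\left(326 - 160\right) + 29373\right) + 3158506 = \left(166 + 29373\right) + 3158506 = 29539 + 3158506 = 3188045$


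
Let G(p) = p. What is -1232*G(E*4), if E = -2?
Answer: 9856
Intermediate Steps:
-1232*G(E*4) = -(-2464)*4 = -1232*(-8) = 9856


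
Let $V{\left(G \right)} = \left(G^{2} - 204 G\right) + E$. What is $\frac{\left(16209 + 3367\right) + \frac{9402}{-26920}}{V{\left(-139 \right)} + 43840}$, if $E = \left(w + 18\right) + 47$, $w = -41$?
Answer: $\frac{263488259}{1232141860} \approx 0.21385$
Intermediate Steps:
$E = 24$ ($E = \left(-41 + 18\right) + 47 = -23 + 47 = 24$)
$V{\left(G \right)} = 24 + G^{2} - 204 G$ ($V{\left(G \right)} = \left(G^{2} - 204 G\right) + 24 = 24 + G^{2} - 204 G$)
$\frac{\left(16209 + 3367\right) + \frac{9402}{-26920}}{V{\left(-139 \right)} + 43840} = \frac{\left(16209 + 3367\right) + \frac{9402}{-26920}}{\left(24 + \left(-139\right)^{2} - -28356\right) + 43840} = \frac{19576 + 9402 \left(- \frac{1}{26920}\right)}{\left(24 + 19321 + 28356\right) + 43840} = \frac{19576 - \frac{4701}{13460}}{47701 + 43840} = \frac{263488259}{13460 \cdot 91541} = \frac{263488259}{13460} \cdot \frac{1}{91541} = \frac{263488259}{1232141860}$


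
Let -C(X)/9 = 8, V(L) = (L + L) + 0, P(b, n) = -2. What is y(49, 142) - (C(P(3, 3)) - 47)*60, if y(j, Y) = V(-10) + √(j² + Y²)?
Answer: 7120 + √22565 ≈ 7270.2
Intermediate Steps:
V(L) = 2*L (V(L) = 2*L + 0 = 2*L)
C(X) = -72 (C(X) = -9*8 = -72)
y(j, Y) = -20 + √(Y² + j²) (y(j, Y) = 2*(-10) + √(j² + Y²) = -20 + √(Y² + j²))
y(49, 142) - (C(P(3, 3)) - 47)*60 = (-20 + √(142² + 49²)) - (-72 - 47)*60 = (-20 + √(20164 + 2401)) - (-119)*60 = (-20 + √22565) - 1*(-7140) = (-20 + √22565) + 7140 = 7120 + √22565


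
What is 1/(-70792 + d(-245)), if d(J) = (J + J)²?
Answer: 1/169308 ≈ 5.9064e-6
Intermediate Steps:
d(J) = 4*J² (d(J) = (2*J)² = 4*J²)
1/(-70792 + d(-245)) = 1/(-70792 + 4*(-245)²) = 1/(-70792 + 4*60025) = 1/(-70792 + 240100) = 1/169308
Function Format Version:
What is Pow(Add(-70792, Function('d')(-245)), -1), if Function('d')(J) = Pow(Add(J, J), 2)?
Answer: Rational(1, 169308) ≈ 5.9064e-6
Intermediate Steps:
Function('d')(J) = Mul(4, Pow(J, 2)) (Function('d')(J) = Pow(Mul(2, J), 2) = Mul(4, Pow(J, 2)))
Pow(Add(-70792, Function('d')(-245)), -1) = Pow(Add(-70792, Mul(4, Pow(-245, 2))), -1) = Pow(Add(-70792, Mul(4, 60025)), -1) = Pow(Add(-70792, 240100), -1) = Pow(169308, -1) = Rational(1, 169308)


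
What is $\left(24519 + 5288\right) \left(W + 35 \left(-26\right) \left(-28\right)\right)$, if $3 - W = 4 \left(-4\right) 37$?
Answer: $777217525$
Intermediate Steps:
$W = 595$ ($W = 3 - 4 \left(-4\right) 37 = 3 - \left(-16\right) 37 = 3 - -592 = 3 + 592 = 595$)
$\left(24519 + 5288\right) \left(W + 35 \left(-26\right) \left(-28\right)\right) = \left(24519 + 5288\right) \left(595 + 35 \left(-26\right) \left(-28\right)\right) = 29807 \left(595 - -25480\right) = 29807 \left(595 + 25480\right) = 29807 \cdot 26075 = 777217525$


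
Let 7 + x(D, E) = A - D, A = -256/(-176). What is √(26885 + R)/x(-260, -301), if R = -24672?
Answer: 11*√2213/2799 ≈ 0.18488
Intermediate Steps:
A = 16/11 (A = -256*(-1/176) = 16/11 ≈ 1.4545)
x(D, E) = -61/11 - D (x(D, E) = -7 + (16/11 - D) = -61/11 - D)
√(26885 + R)/x(-260, -301) = √(26885 - 24672)/(-61/11 - 1*(-260)) = √2213/(-61/11 + 260) = √2213/(2799/11) = √2213*(11/2799) = 11*√2213/2799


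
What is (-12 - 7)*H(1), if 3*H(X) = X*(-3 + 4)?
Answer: -19/3 ≈ -6.3333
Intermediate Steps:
H(X) = X/3 (H(X) = (X*(-3 + 4))/3 = (X*1)/3 = X/3)
(-12 - 7)*H(1) = (-12 - 7)*((⅓)*1) = -19*⅓ = -19/3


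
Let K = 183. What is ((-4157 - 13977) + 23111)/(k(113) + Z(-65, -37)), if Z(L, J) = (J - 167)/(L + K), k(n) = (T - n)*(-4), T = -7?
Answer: 97881/9406 ≈ 10.406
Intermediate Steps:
k(n) = 28 + 4*n (k(n) = (-7 - n)*(-4) = 28 + 4*n)
Z(L, J) = (-167 + J)/(183 + L) (Z(L, J) = (J - 167)/(L + 183) = (-167 + J)/(183 + L))
((-4157 - 13977) + 23111)/(k(113) + Z(-65, -37)) = ((-4157 - 13977) + 23111)/((28 + 4*113) + (-167 - 37)/(183 - 65)) = (-18134 + 23111)/((28 + 452) - 204/118) = 4977/(480 + (1/118)*(-204)) = 4977/(480 - 102/59) = 4977/(28218/59) = 4977*(59/28218) = 97881/9406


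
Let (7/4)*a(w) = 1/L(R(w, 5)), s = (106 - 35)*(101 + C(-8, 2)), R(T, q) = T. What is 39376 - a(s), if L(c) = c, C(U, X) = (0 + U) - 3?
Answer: 880644238/22365 ≈ 39376.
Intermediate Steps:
C(U, X) = -3 + U (C(U, X) = U - 3 = -3 + U)
s = 6390 (s = (106 - 35)*(101 + (-3 - 8)) = 71*(101 - 11) = 71*90 = 6390)
a(w) = 4/(7*w)
39376 - a(s) = 39376 - 4/(7*6390) = 39376 - 1*2/22365 = 39376 - 2/22365 = 880644238/22365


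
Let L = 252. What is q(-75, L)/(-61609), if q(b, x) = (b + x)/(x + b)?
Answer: -1/61609 ≈ -1.6231e-5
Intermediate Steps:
q(b, x) = 1 (q(b, x) = (b + x)/(b + x) = 1)
q(-75, L)/(-61609) = 1/(-61609) = 1*(-1/61609) = -1/61609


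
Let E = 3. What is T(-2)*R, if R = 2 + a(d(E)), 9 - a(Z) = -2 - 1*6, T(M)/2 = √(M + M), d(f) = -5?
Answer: 76*I ≈ 76.0*I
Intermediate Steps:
T(M) = 2*√2*√M (T(M) = 2*√(M + M) = 2*√(2*M) = 2*(√2*√M) = 2*√2*√M)
a(Z) = 17 (a(Z) = 9 - (-2 - 1*6) = 9 - (-2 - 6) = 9 - 1*(-8) = 9 + 8 = 17)
R = 19 (R = 2 + 17 = 19)
T(-2)*R = (2*√2*√(-2))*19 = (2*√2*(I*√2))*19 = (4*I)*19 = 76*I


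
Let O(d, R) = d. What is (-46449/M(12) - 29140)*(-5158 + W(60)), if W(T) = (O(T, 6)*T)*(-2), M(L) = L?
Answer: 815893697/2 ≈ 4.0795e+8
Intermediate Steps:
W(T) = -2*T² (W(T) = (T*T)*(-2) = T²*(-2) = -2*T²)
(-46449/M(12) - 29140)*(-5158 + W(60)) = (-46449/12 - 29140)*(-5158 - 2*60²) = (-46449*1/12 - 29140)*(-5158 - 2*3600) = (-15483/4 - 29140)*(-5158 - 7200) = -132043/4*(-12358) = 815893697/2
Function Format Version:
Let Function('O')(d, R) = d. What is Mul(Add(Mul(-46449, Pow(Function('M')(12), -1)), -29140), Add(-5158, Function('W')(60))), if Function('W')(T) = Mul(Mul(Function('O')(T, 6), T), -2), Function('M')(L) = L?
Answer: Rational(815893697, 2) ≈ 4.0795e+8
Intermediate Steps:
Function('W')(T) = Mul(-2, Pow(T, 2)) (Function('W')(T) = Mul(Mul(T, T), -2) = Mul(Pow(T, 2), -2) = Mul(-2, Pow(T, 2)))
Mul(Add(Mul(-46449, Pow(Function('M')(12), -1)), -29140), Add(-5158, Function('W')(60))) = Mul(Add(Mul(-46449, Pow(12, -1)), -29140), Add(-5158, Mul(-2, Pow(60, 2)))) = Mul(Add(Mul(-46449, Rational(1, 12)), -29140), Add(-5158, Mul(-2, 3600))) = Mul(Add(Rational(-15483, 4), -29140), Add(-5158, -7200)) = Mul(Rational(-132043, 4), -12358) = Rational(815893697, 2)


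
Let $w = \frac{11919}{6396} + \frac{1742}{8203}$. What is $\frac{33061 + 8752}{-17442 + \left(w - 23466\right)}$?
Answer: $- \frac{56250694396}{55030412485} \approx -1.0222$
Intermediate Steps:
$w = \frac{2792651}{1345292}$ ($w = 11919 \cdot \frac{1}{6396} + 1742 \cdot \frac{1}{8203} = \frac{3973}{2132} + \frac{134}{631} = \frac{2792651}{1345292} \approx 2.0759$)
$\frac{33061 + 8752}{-17442 + \left(w - 23466\right)} = \frac{33061 + 8752}{-17442 + \left(\frac{2792651}{1345292} - 23466\right)} = \frac{41813}{-17442 + \left(\frac{2792651}{1345292} - 23466\right)} = \frac{41813}{-17442 - \frac{31565829421}{1345292}} = \frac{41813}{- \frac{55030412485}{1345292}} = 41813 \left(- \frac{1345292}{55030412485}\right) = - \frac{56250694396}{55030412485}$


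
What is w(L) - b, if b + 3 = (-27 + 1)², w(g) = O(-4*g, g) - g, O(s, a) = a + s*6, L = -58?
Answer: 719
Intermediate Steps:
O(s, a) = a + 6*s
w(g) = -24*g (w(g) = (g + 6*(-4*g)) - g = (g - 24*g) - g = -23*g - g = -24*g)
b = 673 (b = -3 + (-27 + 1)² = -3 + (-26)² = -3 + 676 = 673)
w(L) - b = -24*(-58) - 1*673 = 1392 - 673 = 719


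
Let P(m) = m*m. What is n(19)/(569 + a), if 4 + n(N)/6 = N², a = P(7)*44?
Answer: 2142/2725 ≈ 0.78605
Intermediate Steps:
P(m) = m²
a = 2156 (a = 7²*44 = 49*44 = 2156)
n(N) = -24 + 6*N²
n(19)/(569 + a) = (-24 + 6*19²)/(569 + 2156) = (-24 + 6*361)/2725 = (-24 + 2166)*(1/2725) = 2142*(1/2725) = 2142/2725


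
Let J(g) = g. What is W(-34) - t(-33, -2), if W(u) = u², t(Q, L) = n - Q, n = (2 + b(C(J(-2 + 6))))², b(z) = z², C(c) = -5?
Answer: 394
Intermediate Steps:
n = 729 (n = (2 + (-5)²)² = (2 + 25)² = 27² = 729)
t(Q, L) = 729 - Q
W(-34) - t(-33, -2) = (-34)² - (729 - 1*(-33)) = 1156 - (729 + 33) = 1156 - 1*762 = 1156 - 762 = 394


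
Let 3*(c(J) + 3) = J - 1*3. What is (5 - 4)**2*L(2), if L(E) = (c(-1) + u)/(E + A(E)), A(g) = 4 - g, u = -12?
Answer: -49/12 ≈ -4.0833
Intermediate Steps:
c(J) = -4 + J/3 (c(J) = -3 + (J - 1*3)/3 = -3 + (J - 3)/3 = -3 + (-3 + J)/3 = -3 + (-1 + J/3) = -4 + J/3)
L(E) = -49/12 (L(E) = ((-4 + (1/3)*(-1)) - 12)/(E + (4 - E)) = ((-4 - 1/3) - 12)/4 = (-13/3 - 12)*(1/4) = -49/3*1/4 = -49/12)
(5 - 4)**2*L(2) = (5 - 4)**2*(-49/12) = 1**2*(-49/12) = 1*(-49/12) = -49/12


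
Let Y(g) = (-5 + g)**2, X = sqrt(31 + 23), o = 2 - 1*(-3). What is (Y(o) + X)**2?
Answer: 54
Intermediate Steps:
o = 5 (o = 2 + 3 = 5)
X = 3*sqrt(6) (X = sqrt(54) = 3*sqrt(6) ≈ 7.3485)
(Y(o) + X)**2 = ((-5 + 5)**2 + 3*sqrt(6))**2 = (0**2 + 3*sqrt(6))**2 = (0 + 3*sqrt(6))**2 = (3*sqrt(6))**2 = 54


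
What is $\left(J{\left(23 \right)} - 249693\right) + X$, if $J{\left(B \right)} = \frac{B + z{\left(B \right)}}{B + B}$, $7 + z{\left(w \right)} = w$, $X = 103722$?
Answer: $- \frac{6714627}{46} \approx -1.4597 \cdot 10^{5}$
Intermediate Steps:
$z{\left(w \right)} = -7 + w$
$J{\left(B \right)} = \frac{-7 + 2 B}{2 B}$ ($J{\left(B \right)} = \frac{B + \left(-7 + B\right)}{B + B} = \frac{-7 + 2 B}{2 B}$)
$\left(J{\left(23 \right)} - 249693\right) + X = \left(\frac{- \frac{7}{2} + 23}{23} - 249693\right) + 103722 = \left(\frac{1}{23} \cdot \frac{39}{2} - 249693\right) + 103722 = \left(\frac{39}{46} - 249693\right) + 103722 = - \frac{11485839}{46} + 103722 = - \frac{6714627}{46}$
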